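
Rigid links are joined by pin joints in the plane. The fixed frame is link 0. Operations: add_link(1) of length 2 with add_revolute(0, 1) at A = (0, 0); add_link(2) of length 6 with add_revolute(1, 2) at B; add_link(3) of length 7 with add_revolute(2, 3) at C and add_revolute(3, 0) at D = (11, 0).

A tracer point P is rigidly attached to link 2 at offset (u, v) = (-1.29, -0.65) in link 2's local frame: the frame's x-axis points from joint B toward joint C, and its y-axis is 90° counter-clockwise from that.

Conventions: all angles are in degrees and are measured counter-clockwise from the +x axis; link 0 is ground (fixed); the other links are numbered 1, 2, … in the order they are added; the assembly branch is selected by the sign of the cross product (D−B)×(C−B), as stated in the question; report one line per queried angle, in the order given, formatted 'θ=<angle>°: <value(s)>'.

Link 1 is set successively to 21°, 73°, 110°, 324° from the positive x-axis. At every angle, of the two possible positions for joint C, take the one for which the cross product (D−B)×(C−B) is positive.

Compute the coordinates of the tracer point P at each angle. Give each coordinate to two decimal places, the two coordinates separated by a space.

A=(0,0), D=(11.00,0)
θ=21°: B = A + 2.00·(cos21°, sin21°) = (1.8672, 0.7167)
θ=21°: |BD| = 9.1609
θ=21°: circle(B,6.00) ∩ circle(D,7.00): a=3.8709, h=4.5843
θ=21°:   candidates: C₊=(6.0849,4.9841) cross=41.997; C₋=(5.3676,-4.1564) cross=-41.997
θ=21°:   branch + wants cross > 0 → take C=(6.0849,4.9841) (cross=41.997)
θ=21°: ex = (C−B)/|BC| = (0.7030,0.7112); ey = (-0.7112,0.7030)
θ=21°: P = B + -1.29·ex + -0.65·ey = (1.4227,-0.6577)
θ=73°: B = A + 2.00·(cos73°, sin73°) = (0.5847, 1.9126)
θ=73°: |BD| = 10.5894
θ=73°: circle(B,6.00) ∩ circle(D,7.00): a=4.6809, h=3.7536
θ=73°:   candidates: C₊=(5.8666,4.7590) cross=39.748; C₋=(4.5107,-2.6247) cross=-39.748
θ=73°:   branch + wants cross > 0 → take C=(5.8666,4.7590) (cross=39.748)
θ=73°: ex = (C−B)/|BC| = (0.8803,0.4744); ey = (-0.4744,0.8803)
θ=73°: P = B + -1.29·ex + -0.65·ey = (-0.2425,0.7284)
θ=110°: B = A + 2.00·(cos110°, sin110°) = (-0.6840, 1.8794)
θ=110°: |BD| = 11.8342
θ=110°: circle(B,6.00) ∩ circle(D,7.00): a=5.3679, h=2.6807
θ=110°:   candidates: C₊=(5.0414,3.6736) cross=31.724; C₋=(4.1900,-1.6198) cross=-31.724
θ=110°:   branch + wants cross > 0 → take C=(5.0414,3.6736) (cross=31.724)
θ=110°: ex = (C−B)/|BC| = (0.9542,0.2990); ey = (-0.2990,0.9542)
θ=110°: P = B + -1.29·ex + -0.65·ey = (-1.7206,0.8734)
θ=324°: B = A + 2.00·(cos324°, sin324°) = (1.6180, -1.1756)
θ=324°: |BD| = 9.4553
θ=324°: circle(B,6.00) ∩ circle(D,7.00): a=4.0402, h=4.4358
θ=324°:   candidates: C₊=(5.0754,3.7282) cross=41.942; C₋=(6.1784,-5.0747) cross=-41.942
θ=324°:   branch + wants cross > 0 → take C=(5.0754,3.7282) (cross=41.942)
θ=324°: ex = (C−B)/|BC| = (0.5762,0.8173); ey = (-0.8173,0.5762)
θ=324°: P = B + -1.29·ex + -0.65·ey = (1.4059,-2.6044)

θ=21°: 1.42 -0.66
θ=73°: -0.24 0.73
θ=110°: -1.72 0.87
θ=324°: 1.41 -2.60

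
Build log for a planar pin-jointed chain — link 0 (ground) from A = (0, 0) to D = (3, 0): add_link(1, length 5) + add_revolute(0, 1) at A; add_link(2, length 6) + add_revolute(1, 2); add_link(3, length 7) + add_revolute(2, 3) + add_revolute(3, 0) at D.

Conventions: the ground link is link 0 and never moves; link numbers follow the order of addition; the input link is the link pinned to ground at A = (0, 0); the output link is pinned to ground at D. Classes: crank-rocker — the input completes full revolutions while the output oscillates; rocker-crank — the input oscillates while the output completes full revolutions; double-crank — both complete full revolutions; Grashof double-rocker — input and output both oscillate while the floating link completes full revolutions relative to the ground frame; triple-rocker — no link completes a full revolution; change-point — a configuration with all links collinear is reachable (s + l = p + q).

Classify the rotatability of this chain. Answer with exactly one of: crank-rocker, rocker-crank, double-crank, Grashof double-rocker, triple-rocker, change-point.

lengths: ground=3, input=5, coupler=6, output=7
sorted: s=3 (shortest), l=7 (longest), p+q=11
s + l = 10 vs p + q = 11
s + l < p + q (Grashof) with shortest = ground link → double-crank

double-crank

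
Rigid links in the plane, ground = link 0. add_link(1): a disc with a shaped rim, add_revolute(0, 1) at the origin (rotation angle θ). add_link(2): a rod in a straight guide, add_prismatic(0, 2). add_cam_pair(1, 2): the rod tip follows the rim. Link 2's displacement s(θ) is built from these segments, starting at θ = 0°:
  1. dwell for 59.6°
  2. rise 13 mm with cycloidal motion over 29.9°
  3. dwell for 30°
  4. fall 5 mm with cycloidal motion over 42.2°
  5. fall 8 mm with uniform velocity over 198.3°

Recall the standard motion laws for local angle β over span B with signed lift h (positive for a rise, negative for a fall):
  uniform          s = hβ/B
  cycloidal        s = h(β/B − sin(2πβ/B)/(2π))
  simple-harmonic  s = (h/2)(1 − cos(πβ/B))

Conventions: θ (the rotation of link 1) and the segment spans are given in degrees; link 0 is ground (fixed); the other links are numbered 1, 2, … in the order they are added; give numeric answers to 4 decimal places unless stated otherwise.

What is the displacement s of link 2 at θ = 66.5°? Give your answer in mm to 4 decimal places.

segment 1 (0° to 59.6°, dwell): s unchanged at 0.0000
θ = 66.5° falls in segment 2 (59.6° to 89.5°, cycloidal, h = 13): β = 66.5 − 59.6 = 6.9°, B = 29.9°; Δs = 13·(0.2308 − sin(2π·0.2308)/(2π)) = 0.9461; s = 0.0000 + 0.9461 = 0.9461

0.9461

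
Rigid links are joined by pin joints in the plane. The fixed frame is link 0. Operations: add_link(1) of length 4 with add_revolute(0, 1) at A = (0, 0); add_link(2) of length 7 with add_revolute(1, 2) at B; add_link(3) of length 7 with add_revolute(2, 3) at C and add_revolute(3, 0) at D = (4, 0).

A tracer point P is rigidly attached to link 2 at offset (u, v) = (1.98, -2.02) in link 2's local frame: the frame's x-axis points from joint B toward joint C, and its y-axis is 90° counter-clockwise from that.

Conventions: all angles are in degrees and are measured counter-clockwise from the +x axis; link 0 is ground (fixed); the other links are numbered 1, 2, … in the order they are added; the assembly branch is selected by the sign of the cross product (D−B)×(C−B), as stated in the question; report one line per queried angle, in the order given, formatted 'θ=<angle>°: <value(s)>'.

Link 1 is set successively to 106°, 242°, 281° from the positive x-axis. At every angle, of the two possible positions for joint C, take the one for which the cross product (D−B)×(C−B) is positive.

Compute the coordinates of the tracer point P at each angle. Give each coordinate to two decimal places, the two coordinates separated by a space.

A=(0,0), D=(4.00,0)
θ=106°: B = A + 4.00·(cos106°, sin106°) = (-1.1025, 3.8450)
θ=106°: |BD| = 6.3891
θ=106°: circle(B,7.00) ∩ circle(D,7.00): a=3.1945, h=6.2286
θ=106°:   candidates: C₊=(5.1972,6.8969) cross=39.795; C₋=(-2.2997,-3.0518) cross=-39.795
θ=106°:   branch + wants cross > 0 → take C=(5.1972,6.8969) (cross=39.795)
θ=106°: ex = (C−B)/|BC| = (0.9000,0.4360); ey = (-0.4360,0.9000)
θ=106°: P = B + 1.98·ex + -2.02·ey = (1.5600,2.8904)
θ=242°: B = A + 4.00·(cos242°, sin242°) = (-1.8779, -3.5318)
θ=242°: |BD| = 6.8573
θ=242°: circle(B,7.00) ∩ circle(D,7.00): a=3.4287, h=6.1028
θ=242°:   candidates: C₊=(-2.0821,3.4652) cross=41.849; C₋=(4.2042,-6.9970) cross=-41.849
θ=242°:   branch + wants cross > 0 → take C=(-2.0821,3.4652) (cross=41.849)
θ=242°: ex = (C−B)/|BC| = (-0.0292,0.9996); ey = (-0.9996,-0.0292)
θ=242°: P = B + 1.98·ex + -2.02·ey = (0.0835,-1.4937)
θ=281°: B = A + 4.00·(cos281°, sin281°) = (0.7632, -3.9265)
θ=281°: |BD| = 5.0886
θ=281°: circle(B,7.00) ∩ circle(D,7.00): a=2.5443, h=6.5212
θ=281°:   candidates: C₊=(-2.6503,2.1848) cross=33.184; C₋=(7.4136,-6.1113) cross=-33.184
θ=281°:   branch + wants cross > 0 → take C=(-2.6503,2.1848) (cross=33.184)
θ=281°: ex = (C−B)/|BC| = (-0.4877,0.8730); ey = (-0.8730,-0.4877)
θ=281°: P = B + 1.98·ex + -2.02·ey = (1.5612,-1.2128)

θ=106°: 1.56 2.89
θ=242°: 0.08 -1.49
θ=281°: 1.56 -1.21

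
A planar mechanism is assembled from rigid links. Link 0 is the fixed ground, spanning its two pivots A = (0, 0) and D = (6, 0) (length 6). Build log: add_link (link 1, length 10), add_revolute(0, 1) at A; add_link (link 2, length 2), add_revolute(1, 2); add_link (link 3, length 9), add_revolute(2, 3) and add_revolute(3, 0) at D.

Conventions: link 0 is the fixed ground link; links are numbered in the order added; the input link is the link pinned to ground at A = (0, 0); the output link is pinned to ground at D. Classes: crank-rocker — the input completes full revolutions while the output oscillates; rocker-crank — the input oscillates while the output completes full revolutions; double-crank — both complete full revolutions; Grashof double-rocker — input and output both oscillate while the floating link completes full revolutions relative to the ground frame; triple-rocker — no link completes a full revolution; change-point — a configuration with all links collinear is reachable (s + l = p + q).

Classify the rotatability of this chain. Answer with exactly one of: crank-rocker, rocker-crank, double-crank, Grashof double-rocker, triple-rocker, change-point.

lengths: ground=6, input=10, coupler=2, output=9
sorted: s=2 (shortest), l=10 (longest), p+q=15
s + l = 12 vs p + q = 15
s + l < p + q (Grashof) with shortest = coupler link → Grashof double-rocker

Grashof double-rocker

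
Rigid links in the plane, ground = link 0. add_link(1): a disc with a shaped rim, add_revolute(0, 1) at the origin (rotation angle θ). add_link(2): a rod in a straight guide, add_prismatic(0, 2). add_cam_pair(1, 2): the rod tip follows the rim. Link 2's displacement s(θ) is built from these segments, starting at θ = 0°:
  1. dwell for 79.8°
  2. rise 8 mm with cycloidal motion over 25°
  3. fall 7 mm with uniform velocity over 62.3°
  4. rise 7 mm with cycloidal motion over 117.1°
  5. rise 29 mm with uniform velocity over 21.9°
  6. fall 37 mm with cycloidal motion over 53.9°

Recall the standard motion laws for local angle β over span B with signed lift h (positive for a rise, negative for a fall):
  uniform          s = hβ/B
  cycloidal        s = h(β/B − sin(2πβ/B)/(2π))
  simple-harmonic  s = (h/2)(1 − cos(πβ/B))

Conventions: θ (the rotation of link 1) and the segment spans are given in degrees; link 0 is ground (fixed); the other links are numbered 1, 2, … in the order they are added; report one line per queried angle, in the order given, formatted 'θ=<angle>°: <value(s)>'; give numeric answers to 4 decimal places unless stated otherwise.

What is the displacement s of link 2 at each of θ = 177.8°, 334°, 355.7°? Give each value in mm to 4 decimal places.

segment 1 (0° to 79.8°, dwell): s unchanged at 0.0000
segment 2 (79.8° to 104.8°, cycloidal, h = 8) is passed completely: s = 0.0000 + (8) = 8.0000
segment 3 (104.8° to 167.1°, uniform, h = -7) is passed completely: s = 8.0000 + (-7) = 1.0000
θ = 177.8° falls in segment 4 (167.1° to 284.2°, cycloidal, h = 7): β = 177.8 − 167.1 = 10.7°, B = 117.1°; Δs = 7·(0.0914 − sin(2π·0.0914)/(2π)) = 0.0346; s = 1.0000 + 0.0346 = 1.0346
segment 4 (167.1° to 284.2°, cycloidal, h = 7) is passed completely: s = 1.0000 + (7) = 8.0000
segment 5 (284.2° to 306.1°, uniform, h = 29) is passed completely: s = 8.0000 + (29) = 37.0000
θ = 334° falls in segment 6 (306.1° to 360°, cycloidal, h = -37): β = 334 − 306.1 = 27.9°, B = 53.9°; Δs = -37·(0.5176 − sin(2π·0.5176)/(2π)) = -19.8029; s = 37.0000 − 19.8029 = 17.1971
θ = 355.7° falls in segment 6 (306.1° to 360°, cycloidal, h = -37): β = 355.7 − 306.1 = 49.6°, B = 53.9°; Δs = -37·(0.9202 − sin(2π·0.9202)/(2π)) = -36.8779; s = 37.0000 − 36.8779 = 0.1221

θ=177.8°: 1.0346
θ=334°: 17.1971
θ=355.7°: 0.1221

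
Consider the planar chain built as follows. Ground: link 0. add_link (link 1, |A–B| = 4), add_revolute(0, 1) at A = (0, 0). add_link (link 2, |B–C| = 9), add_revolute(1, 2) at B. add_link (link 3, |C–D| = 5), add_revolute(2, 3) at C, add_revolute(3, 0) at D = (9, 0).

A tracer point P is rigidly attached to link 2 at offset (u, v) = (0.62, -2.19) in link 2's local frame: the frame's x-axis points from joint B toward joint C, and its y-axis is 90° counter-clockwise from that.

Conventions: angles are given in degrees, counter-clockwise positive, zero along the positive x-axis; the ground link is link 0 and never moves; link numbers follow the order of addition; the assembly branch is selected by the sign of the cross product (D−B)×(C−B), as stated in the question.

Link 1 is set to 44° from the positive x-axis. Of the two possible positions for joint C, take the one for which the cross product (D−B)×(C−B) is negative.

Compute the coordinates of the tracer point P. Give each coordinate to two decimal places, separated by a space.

A=(0,0), D=(9.00,0)
B = A + 4.00·(cos44°, sin44°) = (2.8774, 2.7786)
|BD| = 6.7237
circle(B,9.00) ∩ circle(D,5.00): a=7.5262, h=4.9352
  candidates: C₊=(11.7704,4.1623) cross=33.182; C₋=(7.6913,-4.8257) cross=-33.182
  branch - wants cross < 0 → take C=(7.6913,-4.8257) (cross=-33.182)
ex = (C−B)/|BC| = (0.5349,-0.8449); ey = (0.8449,0.5349)
P = B + 0.62·ex + -2.19·ey = (1.3586,1.0834)

1.36 1.08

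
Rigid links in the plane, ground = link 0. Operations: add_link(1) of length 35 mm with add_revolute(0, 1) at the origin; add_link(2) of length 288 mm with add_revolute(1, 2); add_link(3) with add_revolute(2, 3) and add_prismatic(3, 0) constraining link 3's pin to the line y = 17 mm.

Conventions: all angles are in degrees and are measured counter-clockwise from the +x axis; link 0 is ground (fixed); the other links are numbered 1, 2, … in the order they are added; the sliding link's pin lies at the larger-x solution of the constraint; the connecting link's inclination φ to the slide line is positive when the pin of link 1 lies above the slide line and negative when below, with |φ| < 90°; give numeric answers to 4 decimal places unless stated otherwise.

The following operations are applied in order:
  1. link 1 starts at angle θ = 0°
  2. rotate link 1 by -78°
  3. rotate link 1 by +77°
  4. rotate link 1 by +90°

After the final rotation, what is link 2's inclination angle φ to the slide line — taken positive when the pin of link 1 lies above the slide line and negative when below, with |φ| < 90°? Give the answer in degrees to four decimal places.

geometry: r = 35 mm, L = 288 mm, e = 17 mm; θ starts at 0°
rotate link 1 by -78°: θ ← 0° -78° = -78°
rotate link 1 by +77°: θ ← -78° +77° = -1°
rotate link 1 by +90°: θ ← -1° +90° = 89°
h = r sin θ − e = 34.994669 − 17 = 17.994669
sin φ = h / L = 17.994669 / 288 = 0.06248149
φ = arcsin(0.06248149) = 3.582259°

3.5823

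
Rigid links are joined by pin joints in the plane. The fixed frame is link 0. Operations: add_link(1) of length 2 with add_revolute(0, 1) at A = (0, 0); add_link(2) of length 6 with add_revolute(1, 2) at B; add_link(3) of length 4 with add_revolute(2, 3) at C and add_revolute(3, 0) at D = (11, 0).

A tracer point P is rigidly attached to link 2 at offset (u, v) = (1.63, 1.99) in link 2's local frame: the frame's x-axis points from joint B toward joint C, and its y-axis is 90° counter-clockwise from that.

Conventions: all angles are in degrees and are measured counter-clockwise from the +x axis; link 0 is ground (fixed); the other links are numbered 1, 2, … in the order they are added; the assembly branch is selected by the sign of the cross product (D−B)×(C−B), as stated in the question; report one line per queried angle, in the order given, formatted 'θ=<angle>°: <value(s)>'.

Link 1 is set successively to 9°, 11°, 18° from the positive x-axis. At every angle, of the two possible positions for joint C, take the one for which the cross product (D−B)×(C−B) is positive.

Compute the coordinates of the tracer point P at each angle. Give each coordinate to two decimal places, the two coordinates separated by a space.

A=(0,0), D=(11.00,0)
θ=9°: B = A + 2.00·(cos9°, sin9°) = (1.9754, 0.3129)
θ=9°: |BD| = 9.0300
θ=9°: circle(B,6.00) ∩ circle(D,4.00): a=5.6224, h=2.0948
θ=9°:   candidates: C₊=(7.6670,2.2116) cross=18.916; C₋=(7.5219,-1.9755) cross=-18.916
θ=9°:   branch + wants cross > 0 → take C=(7.6670,2.2116) (cross=18.916)
θ=9°: ex = (C−B)/|BC| = (0.9486,0.3165); ey = (-0.3165,0.9486)
θ=9°: P = B + 1.63·ex + 1.99·ey = (2.8919,2.7164)
θ=11°: B = A + 2.00·(cos11°, sin11°) = (1.9633, 0.3816)
θ=11°: |BD| = 9.0448
θ=11°: circle(B,6.00) ∩ circle(D,4.00): a=5.6280, h=2.0798
θ=11°:   candidates: C₊=(7.6740,2.2221) cross=18.811; C₋=(7.4985,-1.9338) cross=-18.811
θ=11°:   branch + wants cross > 0 → take C=(7.6740,2.2221) (cross=18.811)
θ=11°: ex = (C−B)/|BC| = (0.9518,0.3067); ey = (-0.3067,0.9518)
θ=11°: P = B + 1.63·ex + 1.99·ey = (2.9042,2.7757)
θ=18°: B = A + 2.00·(cos18°, sin18°) = (1.9021, 0.6180)
θ=18°: |BD| = 9.1189
θ=18°: circle(B,6.00) ∩ circle(D,4.00): a=5.6561, h=2.0023
θ=18°:   candidates: C₊=(7.6809,2.2323) cross=18.258; C₋=(7.4095,-1.7630) cross=-18.258
θ=18°:   branch + wants cross > 0 → take C=(7.6809,2.2323) (cross=18.258)
θ=18°: ex = (C−B)/|BC| = (0.9631,0.2691); ey = (-0.2691,0.9631)
θ=18°: P = B + 1.63·ex + 1.99·ey = (2.9366,2.9732)

θ=9°: 2.89 2.72
θ=11°: 2.90 2.78
θ=18°: 2.94 2.97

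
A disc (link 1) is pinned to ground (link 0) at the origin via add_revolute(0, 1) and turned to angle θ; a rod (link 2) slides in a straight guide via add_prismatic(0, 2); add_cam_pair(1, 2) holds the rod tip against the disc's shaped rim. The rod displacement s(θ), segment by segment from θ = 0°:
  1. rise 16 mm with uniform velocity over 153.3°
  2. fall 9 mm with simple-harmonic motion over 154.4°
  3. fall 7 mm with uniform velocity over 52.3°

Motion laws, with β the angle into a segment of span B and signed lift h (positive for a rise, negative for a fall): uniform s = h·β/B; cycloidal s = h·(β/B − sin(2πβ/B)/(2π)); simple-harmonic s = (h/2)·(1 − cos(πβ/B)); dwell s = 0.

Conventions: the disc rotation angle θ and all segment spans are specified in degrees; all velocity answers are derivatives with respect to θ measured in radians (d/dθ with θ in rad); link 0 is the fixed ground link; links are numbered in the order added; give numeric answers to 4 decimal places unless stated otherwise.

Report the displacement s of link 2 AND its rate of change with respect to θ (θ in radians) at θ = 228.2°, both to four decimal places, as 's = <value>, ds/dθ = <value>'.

segment 1 (0° to 153.3°, uniform, h = 16) is passed completely: s = 0.0000 + (16) = 16.0000
θ = 228.2° falls in segment 2 (153.3° to 307.7°, simple-harmonic, h = -9): β = 228.2 − 153.3 = 74.9°, B = 154.4°; Δs = -9/2·(1 − cos(π·0.4851)) = -4.2895; s = 16.0000 − 4.2895 = 11.7105
velocity in seg [153.3°–307.7°] (simple-harmonic), θ in radians: β = 74.9° = 1.3073 rad, B = 154.4° = 2.6948 rad; ds/dθ = (πh/(2B)) sin(πβ/B) = (π·(-9)/(2·2.6948)) sin(π·0.4851) = -5.240370 mm/rad

s = 11.7105, ds/dθ = -5.2404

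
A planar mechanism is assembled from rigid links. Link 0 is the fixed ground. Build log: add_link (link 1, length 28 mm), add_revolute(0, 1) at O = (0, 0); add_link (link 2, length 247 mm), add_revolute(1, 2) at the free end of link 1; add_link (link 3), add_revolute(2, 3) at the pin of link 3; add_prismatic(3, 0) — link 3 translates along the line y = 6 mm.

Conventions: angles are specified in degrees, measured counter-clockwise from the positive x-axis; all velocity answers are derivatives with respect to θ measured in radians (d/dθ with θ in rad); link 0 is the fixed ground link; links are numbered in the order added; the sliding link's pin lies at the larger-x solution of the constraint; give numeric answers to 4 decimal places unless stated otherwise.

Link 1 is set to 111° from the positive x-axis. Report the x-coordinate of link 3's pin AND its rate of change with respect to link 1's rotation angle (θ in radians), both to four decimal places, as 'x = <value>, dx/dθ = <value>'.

geometry: r = 28 mm, L = 247 mm, e = 6 mm
crank pin P = (r cos θ, r sin θ) = (-10.034303, 26.140252)
h = r sin θ − e = 26.140252 − 6 = 20.140252
x = r cos θ + √(L² − h²) = -10.034303 + 246.177518 = 236.143215
dx/dθ = −r sin θ − h·r cos θ/√(L² − h²) (θ in radians; h = 20.140252) = -25.319327

x = 236.1432, dx/dθ = -25.3193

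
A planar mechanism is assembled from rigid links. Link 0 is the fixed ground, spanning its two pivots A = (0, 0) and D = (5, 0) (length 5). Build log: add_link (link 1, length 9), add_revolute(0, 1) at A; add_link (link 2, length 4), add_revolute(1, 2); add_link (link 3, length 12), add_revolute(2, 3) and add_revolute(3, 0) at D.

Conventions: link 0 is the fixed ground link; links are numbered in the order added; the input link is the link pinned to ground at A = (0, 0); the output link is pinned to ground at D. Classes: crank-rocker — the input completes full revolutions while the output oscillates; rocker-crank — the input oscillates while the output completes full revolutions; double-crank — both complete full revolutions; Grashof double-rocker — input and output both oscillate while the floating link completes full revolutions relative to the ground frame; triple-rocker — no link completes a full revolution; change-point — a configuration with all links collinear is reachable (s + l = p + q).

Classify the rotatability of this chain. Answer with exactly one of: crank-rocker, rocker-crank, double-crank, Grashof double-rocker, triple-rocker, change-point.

lengths: ground=5, input=9, coupler=4, output=12
sorted: s=4 (shortest), l=12 (longest), p+q=14
s + l = 16 vs p + q = 14
s + l > p + q → non-Grashof → no link fully rotates → triple-rocker

triple-rocker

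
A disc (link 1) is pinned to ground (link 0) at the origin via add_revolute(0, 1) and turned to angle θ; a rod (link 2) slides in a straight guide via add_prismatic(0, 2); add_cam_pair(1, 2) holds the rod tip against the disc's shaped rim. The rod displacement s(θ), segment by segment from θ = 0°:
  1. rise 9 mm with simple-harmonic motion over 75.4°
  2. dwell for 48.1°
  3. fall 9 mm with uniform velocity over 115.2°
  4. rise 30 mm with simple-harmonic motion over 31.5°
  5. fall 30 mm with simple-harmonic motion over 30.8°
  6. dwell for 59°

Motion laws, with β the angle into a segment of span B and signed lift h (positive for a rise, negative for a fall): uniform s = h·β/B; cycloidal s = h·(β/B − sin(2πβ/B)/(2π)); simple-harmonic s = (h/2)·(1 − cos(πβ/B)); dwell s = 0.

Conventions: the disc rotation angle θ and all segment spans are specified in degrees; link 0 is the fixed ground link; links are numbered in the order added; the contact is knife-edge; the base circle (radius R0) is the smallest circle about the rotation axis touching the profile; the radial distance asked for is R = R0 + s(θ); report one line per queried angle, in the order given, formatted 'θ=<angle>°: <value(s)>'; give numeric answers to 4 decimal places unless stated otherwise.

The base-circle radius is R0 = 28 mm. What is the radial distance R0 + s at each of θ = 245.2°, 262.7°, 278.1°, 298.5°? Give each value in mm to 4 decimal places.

segment 1 (0° to 75.4°, simple-harmonic, h = 9) is passed completely: s = 0.0000 + (9) = 9.0000
segment 2 (75.4° to 123.5°, dwell): s unchanged at 9.0000
segment 3 (123.5° to 238.7°, uniform, h = -9) is passed completely: s = 9.0000 + (-9) = 0.0000
θ = 245.2° falls in segment 4 (238.7° to 270.2°, simple-harmonic, h = 30): β = 245.2 − 238.7 = 6.5°, B = 31.5°; Δs = 30/2·(1 − cos(π·0.2063)) = 3.0430; s = 0.0000 + 3.0430 = 3.0430
θ = 262.7° falls in segment 4 (238.7° to 270.2°, simple-harmonic, h = 30): β = 262.7 − 238.7 = 24°, B = 31.5°; Δs = 30/2·(1 − cos(π·0.7619)) = 25.9958; s = 0.0000 + 25.9958 = 25.9958
segment 4 (238.7° to 270.2°, simple-harmonic, h = 30) is passed completely: s = 0.0000 + (30) = 30.0000
θ = 278.1° falls in segment 5 (270.2° to 301°, simple-harmonic, h = -30): β = 278.1 − 270.2 = 7.9°, B = 30.8°; Δs = -30/2·(1 − cos(π·0.2565)) = -4.6120; s = 30.0000 − 4.6120 = 25.3880
θ = 298.5° falls in segment 5 (270.2° to 301°, simple-harmonic, h = -30): β = 298.5 − 270.2 = 28.3°, B = 30.8°; Δs = -30/2·(1 − cos(π·0.9188)) = -29.5150; s = 30.0000 − 29.5150 = 0.4850
θ=245.2°: R = R0 + s = 28 + 3.0430 = 31.0430
θ=262.7°: R = R0 + s = 28 + 25.9958 = 53.9958
θ=278.1°: R = R0 + s = 28 + 25.3880 = 53.3880
θ=298.5°: R = R0 + s = 28 + 0.4850 = 28.4850

θ=245.2°: 31.0430
θ=262.7°: 53.9958
θ=278.1°: 53.3880
θ=298.5°: 28.4850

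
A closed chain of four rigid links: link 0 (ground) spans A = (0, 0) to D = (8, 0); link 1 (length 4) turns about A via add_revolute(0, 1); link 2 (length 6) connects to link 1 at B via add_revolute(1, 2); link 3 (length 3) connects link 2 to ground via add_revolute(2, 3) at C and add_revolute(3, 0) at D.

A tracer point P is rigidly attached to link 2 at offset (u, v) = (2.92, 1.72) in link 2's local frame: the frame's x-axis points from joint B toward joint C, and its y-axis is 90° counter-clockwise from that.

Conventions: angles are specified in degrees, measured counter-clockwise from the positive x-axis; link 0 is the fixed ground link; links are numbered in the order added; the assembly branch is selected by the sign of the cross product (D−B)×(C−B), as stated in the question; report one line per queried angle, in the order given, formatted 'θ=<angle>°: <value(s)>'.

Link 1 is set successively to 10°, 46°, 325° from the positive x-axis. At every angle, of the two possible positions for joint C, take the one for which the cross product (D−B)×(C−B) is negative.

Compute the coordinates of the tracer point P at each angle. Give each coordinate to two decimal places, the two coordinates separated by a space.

A=(0,0), D=(8.00,0)
θ=10°: B = A + 4.00·(cos10°, sin10°) = (3.9392, 0.6946)
θ=10°: |BD| = 4.1197
θ=10°: circle(B,6.00) ∩ circle(D,3.00): a=5.3368, h=2.7421
θ=10°:   candidates: C₊=(9.6619,2.4976) cross=11.297; C₋=(8.7373,-2.9080) cross=-11.297
θ=10°:   branch - wants cross < 0 → take C=(8.7373,-2.9080) (cross=-11.297)
θ=10°: ex = (C−B)/|BC| = (0.7997,-0.6004); ey = (0.6004,0.7997)
θ=10°: P = B + 2.92·ex + 1.72·ey = (7.3070,0.3168)
θ=46°: B = A + 4.00·(cos46°, sin46°) = (2.7786, 2.8774)
θ=46°: |BD| = 5.9617
θ=46°: circle(B,6.00) ∩ circle(D,3.00): a=5.2453, h=2.9132
θ=46°:   candidates: C₊=(8.7786,2.8972) cross=17.368; C₋=(5.9665,-2.2057) cross=-17.368
θ=46°:   branch - wants cross < 0 → take C=(5.9665,-2.2057) (cross=-17.368)
θ=46°: ex = (C−B)/|BC| = (0.5313,-0.8472); ey = (0.8472,0.5313)
θ=46°: P = B + 2.92·ex + 1.72·ey = (5.7872,1.3175)
θ=325°: B = A + 4.00·(cos325°, sin325°) = (3.2766, -2.2943)
θ=325°: |BD| = 5.2511
θ=325°: circle(B,6.00) ∩ circle(D,3.00): a=5.1964, h=2.9995
θ=325°:   candidates: C₊=(6.6403,2.6742) cross=15.751; C₋=(9.2613,-2.7219) cross=-15.751
θ=325°:   branch - wants cross < 0 → take C=(9.2613,-2.7219) (cross=-15.751)
θ=325°: ex = (C−B)/|BC| = (0.9975,-0.0713); ey = (0.0713,0.9975)
θ=325°: P = B + 2.92·ex + 1.72·ey = (6.3118,-0.7868)

θ=10°: 7.31 0.32
θ=46°: 5.79 1.32
θ=325°: 6.31 -0.79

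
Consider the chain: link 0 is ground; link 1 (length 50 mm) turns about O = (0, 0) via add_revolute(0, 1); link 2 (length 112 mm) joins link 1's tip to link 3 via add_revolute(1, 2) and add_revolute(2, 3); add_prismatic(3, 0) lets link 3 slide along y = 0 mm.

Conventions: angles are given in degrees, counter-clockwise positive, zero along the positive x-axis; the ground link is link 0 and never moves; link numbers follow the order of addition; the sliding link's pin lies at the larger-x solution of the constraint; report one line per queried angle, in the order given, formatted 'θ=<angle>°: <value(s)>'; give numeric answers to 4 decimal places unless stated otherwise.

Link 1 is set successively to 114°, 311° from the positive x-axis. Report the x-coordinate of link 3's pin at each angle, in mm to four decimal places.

geometry: r = 50 mm, L = 112 mm, e = 0 mm
θ=114°: crank pin P = (r cos θ, r sin θ) = (-20.336832, 45.677273)
θ=114°: h = r sin θ − e = 45.677273 − 0 = 45.677273
θ=114°: x = r cos θ + √(L² − h²) = -20.336832 + 102.262343 = 81.925511
θ=311°: crank pin P = (r cos θ, r sin θ) = (32.802951, -37.735479)
θ=311°: h = r sin θ − e = -37.735479 − 0 = -37.735479
θ=311°: x = r cos θ + √(L² − h²) = 32.802951 + 105.451570 = 138.254521

θ=114°: 81.9255
θ=311°: 138.2545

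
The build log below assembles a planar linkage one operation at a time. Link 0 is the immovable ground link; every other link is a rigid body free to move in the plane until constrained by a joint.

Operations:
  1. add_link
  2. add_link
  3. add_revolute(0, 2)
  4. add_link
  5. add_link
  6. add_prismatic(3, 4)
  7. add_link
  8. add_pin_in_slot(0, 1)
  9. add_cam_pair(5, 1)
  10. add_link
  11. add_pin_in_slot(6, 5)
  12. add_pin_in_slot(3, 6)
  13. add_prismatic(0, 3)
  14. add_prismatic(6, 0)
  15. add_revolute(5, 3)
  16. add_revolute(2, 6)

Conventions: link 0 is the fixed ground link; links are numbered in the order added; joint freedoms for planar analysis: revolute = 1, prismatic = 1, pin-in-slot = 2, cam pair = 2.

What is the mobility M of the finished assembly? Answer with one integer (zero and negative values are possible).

L=1 J1=0 J2=0
add link → L=2 J1=0 J2=0
add link → L=3 J1=0 J2=0
R@0,2 dof=1 J1 → L=3 J1=1 J2=0
add link → L=4 J1=1 J2=0
add link → L=5 J1=1 J2=0
P@3,4 dof=1 J1 → L=5 J1=2 J2=0
add link → L=6 J1=2 J2=0
PS@0,1 dof=2 J2 → L=6 J1=2 J2=1
C@5,1 dof=2 J2 → L=6 J1=2 J2=2
add link → L=7 J1=2 J2=2
PS@6,5 dof=2 J2 → L=7 J1=2 J2=3
PS@3,6 dof=2 J2 → L=7 J1=2 J2=4
P@0,3 dof=1 J1 → L=7 J1=3 J2=4
P@6,0 dof=1 J1 → L=7 J1=4 J2=4
R@5,3 dof=1 J1 → L=7 J1=5 J2=4
R@2,6 dof=1 J1 → L=7 J1=6 J2=4
M=3(L−1)−2J1−J2=3·6−2·6−4=2

M = 2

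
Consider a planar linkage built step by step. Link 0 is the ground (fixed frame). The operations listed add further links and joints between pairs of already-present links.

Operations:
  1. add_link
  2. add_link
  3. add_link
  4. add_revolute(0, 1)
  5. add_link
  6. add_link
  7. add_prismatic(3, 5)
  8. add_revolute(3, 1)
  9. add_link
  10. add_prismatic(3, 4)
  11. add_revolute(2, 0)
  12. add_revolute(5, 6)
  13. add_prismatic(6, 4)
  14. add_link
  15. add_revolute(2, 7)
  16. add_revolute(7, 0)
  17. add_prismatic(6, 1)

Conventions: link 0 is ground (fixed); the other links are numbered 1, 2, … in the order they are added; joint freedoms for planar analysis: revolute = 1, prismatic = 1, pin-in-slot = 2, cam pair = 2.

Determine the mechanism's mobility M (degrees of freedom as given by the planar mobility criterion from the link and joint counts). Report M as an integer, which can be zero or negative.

ground; <1,0,0>
#1 <2,0,0>
#2 <3,0,0>
#3 <4,0,0>
R:0↔1 J1 <4,1,0>
#4 <5,1,0>
#5 <6,1,0>
P:3↔5 J1 <6,2,0>
R:3↔1 J1 <6,3,0>
#6 <7,3,0>
P:3↔4 J1 <7,4,0>
R:2↔0 J1 <7,5,0>
R:5↔6 J1 <7,6,0>
P:6↔4 J1 <7,7,0>
#7 <8,7,0>
R:2↔7 J1 <8,8,0>
R:7↔0 J1 <8,9,0>
P:6↔1 J1 <8,10,0>
3×7 − 2×10 − 1×0 = 1

M = 1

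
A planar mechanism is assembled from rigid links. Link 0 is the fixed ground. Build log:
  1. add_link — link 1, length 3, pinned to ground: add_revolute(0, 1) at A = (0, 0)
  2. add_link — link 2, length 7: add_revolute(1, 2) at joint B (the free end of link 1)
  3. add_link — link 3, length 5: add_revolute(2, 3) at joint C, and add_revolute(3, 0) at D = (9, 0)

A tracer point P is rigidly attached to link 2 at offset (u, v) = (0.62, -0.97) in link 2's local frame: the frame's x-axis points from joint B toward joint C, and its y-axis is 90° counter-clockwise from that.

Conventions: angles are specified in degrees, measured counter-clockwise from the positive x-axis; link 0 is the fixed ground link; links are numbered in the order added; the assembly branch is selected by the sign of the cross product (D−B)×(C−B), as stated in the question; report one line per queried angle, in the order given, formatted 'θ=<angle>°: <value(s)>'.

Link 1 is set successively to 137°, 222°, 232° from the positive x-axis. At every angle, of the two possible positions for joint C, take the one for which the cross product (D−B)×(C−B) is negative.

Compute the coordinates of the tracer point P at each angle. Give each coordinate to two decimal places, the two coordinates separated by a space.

A=(0,0), D=(9.00,0)
θ=137°: B = A + 3.00·(cos137°, sin137°) = (-2.1941, 2.0460)
θ=137°: |BD| = 11.3795
θ=137°: circle(B,7.00) ∩ circle(D,5.00): a=6.7443, h=1.8748
θ=137°:   candidates: C₊=(4.7774,2.6776) cross=21.334; C₋=(4.1032,-1.0108) cross=-21.334
θ=137°:   branch - wants cross < 0 → take C=(4.1032,-1.0108) (cross=-21.334)
θ=137°: ex = (C−B)/|BC| = (0.8996,-0.4367); ey = (0.4367,0.8996)
θ=137°: P = B + 0.62·ex + -0.97·ey = (-2.0599,0.9026)
θ=222°: B = A + 3.00·(cos222°, sin222°) = (-2.2294, -2.0074)
θ=222°: |BD| = 11.4074
θ=222°: circle(B,7.00) ∩ circle(D,5.00): a=6.7557, h=1.8333
θ=222°:   candidates: C₊=(4.0982,0.9861) cross=20.913; C₋=(4.7434,-2.6233) cross=-20.913
θ=222°:   branch - wants cross < 0 → take C=(4.7434,-2.6233) (cross=-20.913)
θ=222°: ex = (C−B)/|BC| = (0.9961,-0.0880); ey = (0.0880,0.9961)
θ=222°: P = B + 0.62·ex + -0.97·ey = (-1.6972,-3.0282)
θ=232°: B = A + 3.00·(cos232°, sin232°) = (-1.8470, -2.3640)
θ=232°: |BD| = 11.1016
θ=232°: circle(B,7.00) ∩ circle(D,5.00): a=6.6317, h=2.2406
θ=232°:   candidates: C₊=(4.1555,1.2373) cross=24.874; C₋=(5.1098,-3.1410) cross=-24.874
θ=232°:   branch - wants cross < 0 → take C=(5.1098,-3.1410) (cross=-24.874)
θ=232°: ex = (C−B)/|BC| = (0.9938,-0.1110); ey = (0.1110,0.9938)
θ=232°: P = B + 0.62·ex + -0.97·ey = (-1.3385,-3.3969)

θ=137°: -2.06 0.90
θ=222°: -1.70 -3.03
θ=232°: -1.34 -3.40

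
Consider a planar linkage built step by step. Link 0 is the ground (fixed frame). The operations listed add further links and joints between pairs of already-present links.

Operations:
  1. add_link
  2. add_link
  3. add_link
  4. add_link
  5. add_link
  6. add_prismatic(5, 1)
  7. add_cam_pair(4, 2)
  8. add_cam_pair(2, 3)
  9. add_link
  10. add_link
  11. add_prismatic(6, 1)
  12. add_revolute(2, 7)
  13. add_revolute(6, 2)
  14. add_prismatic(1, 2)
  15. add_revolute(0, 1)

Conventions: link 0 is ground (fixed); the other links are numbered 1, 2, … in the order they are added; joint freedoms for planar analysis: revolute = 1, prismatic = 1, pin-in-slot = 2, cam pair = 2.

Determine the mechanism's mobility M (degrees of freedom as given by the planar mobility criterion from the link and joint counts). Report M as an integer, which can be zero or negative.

(L,J1,J2)=(1,0,0); link0 fixed
link1: (2,0,0)
link2: (3,0,0)
link3: (4,0,0)
link4: (5,0,0)
link5: (6,0,0)
P 5-1 [J1]: (6,1,0)
C 4-2 [J2]: (6,1,1)
C 2-3 [J2]: (6,1,2)
link6: (7,1,2)
link7: (8,1,2)
P 6-1 [J1]: (8,2,2)
R 2-7 [J1]: (8,3,2)
R 6-2 [J1]: (8,4,2)
P 1-2 [J1]: (8,5,2)
R 0-1 [J1]: (8,6,2)
Grübler: 3·7 − 2·6 − 2 = 7

M = 7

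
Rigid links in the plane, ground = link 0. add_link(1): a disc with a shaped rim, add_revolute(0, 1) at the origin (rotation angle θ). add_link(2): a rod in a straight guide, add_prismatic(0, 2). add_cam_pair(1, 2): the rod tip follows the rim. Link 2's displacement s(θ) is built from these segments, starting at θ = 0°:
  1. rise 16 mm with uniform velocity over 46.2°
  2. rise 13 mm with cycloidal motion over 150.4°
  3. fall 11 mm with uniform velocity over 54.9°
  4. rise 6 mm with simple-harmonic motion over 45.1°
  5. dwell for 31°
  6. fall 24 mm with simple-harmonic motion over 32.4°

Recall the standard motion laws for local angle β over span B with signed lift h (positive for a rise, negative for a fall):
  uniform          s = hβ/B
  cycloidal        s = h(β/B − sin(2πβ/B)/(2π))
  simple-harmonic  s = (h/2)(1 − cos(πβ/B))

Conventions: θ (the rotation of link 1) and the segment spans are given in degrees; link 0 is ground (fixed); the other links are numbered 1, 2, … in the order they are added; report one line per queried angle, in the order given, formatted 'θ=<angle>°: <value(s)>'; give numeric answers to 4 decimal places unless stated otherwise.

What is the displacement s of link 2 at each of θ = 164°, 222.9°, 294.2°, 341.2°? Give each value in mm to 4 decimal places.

segment 1 (0° to 46.2°, uniform, h = 16) is passed completely: s = 0.0000 + (16) = 16.0000
θ = 164° falls in segment 2 (46.2° to 196.6°, cycloidal, h = 13): β = 164 − 46.2 = 117.8°, B = 150.4°; Δs = 13·(0.7832 − sin(2π·0.7832)/(2π)) = 12.2062; s = 16.0000 + 12.2062 = 28.2062
segment 2 (46.2° to 196.6°, cycloidal, h = 13) is passed completely: s = 16.0000 + (13) = 29.0000
θ = 222.9° falls in segment 3 (196.6° to 251.5°, uniform, h = -11): β = 222.9 − 196.6 = 26.3°, B = 54.9°; Δs = -11·26.3/54.9 = -5.2696; s = 29.0000 − 5.2696 = 23.7304
segment 3 (196.6° to 251.5°, uniform, h = -11) is passed completely: s = 29.0000 + (-11) = 18.0000
θ = 294.2° falls in segment 4 (251.5° to 296.6°, simple-harmonic, h = 6): β = 294.2 − 251.5 = 42.7°, B = 45.1°; Δs = 6/2·(1 − cos(π·0.9468)) = 5.9582; s = 18.0000 + 5.9582 = 23.9582
segment 4 (251.5° to 296.6°, simple-harmonic, h = 6) is passed completely: s = 18.0000 + (6) = 24.0000
segment 5 (296.6° to 327.6°, dwell): s unchanged at 24.0000
θ = 341.2° falls in segment 6 (327.6° to 360°, simple-harmonic, h = -24): β = 341.2 − 327.6 = 13.6°, B = 32.4°; Δs = -24/2·(1 − cos(π·0.4198)) = -9.0067; s = 24.0000 − 9.0067 = 14.9933

θ=164°: 28.2062
θ=222.9°: 23.7304
θ=294.2°: 23.9582
θ=341.2°: 14.9933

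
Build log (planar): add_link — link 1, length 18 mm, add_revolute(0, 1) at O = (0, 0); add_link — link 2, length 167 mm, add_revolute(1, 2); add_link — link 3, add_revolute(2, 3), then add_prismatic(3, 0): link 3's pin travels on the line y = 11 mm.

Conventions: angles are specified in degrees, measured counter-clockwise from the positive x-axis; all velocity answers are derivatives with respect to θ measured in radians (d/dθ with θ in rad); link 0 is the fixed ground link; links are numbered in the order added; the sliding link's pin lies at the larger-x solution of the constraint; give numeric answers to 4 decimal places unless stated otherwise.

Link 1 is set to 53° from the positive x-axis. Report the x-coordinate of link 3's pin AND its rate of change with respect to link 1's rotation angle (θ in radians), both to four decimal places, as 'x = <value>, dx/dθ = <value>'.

geometry: r = 18 mm, L = 167 mm, e = 11 mm
crank pin P = (r cos θ, r sin θ) = (10.832670, 14.375439)
h = r sin θ − e = 14.375439 − 11 = 3.375439
x = r cos θ + √(L² − h²) = 10.832670 + 166.965884 = 177.798554
dx/dθ = −r sin θ − h·r cos θ/√(L² − h²) (θ in radians; h = 3.375439) = -14.594436

x = 177.7986, dx/dθ = -14.5944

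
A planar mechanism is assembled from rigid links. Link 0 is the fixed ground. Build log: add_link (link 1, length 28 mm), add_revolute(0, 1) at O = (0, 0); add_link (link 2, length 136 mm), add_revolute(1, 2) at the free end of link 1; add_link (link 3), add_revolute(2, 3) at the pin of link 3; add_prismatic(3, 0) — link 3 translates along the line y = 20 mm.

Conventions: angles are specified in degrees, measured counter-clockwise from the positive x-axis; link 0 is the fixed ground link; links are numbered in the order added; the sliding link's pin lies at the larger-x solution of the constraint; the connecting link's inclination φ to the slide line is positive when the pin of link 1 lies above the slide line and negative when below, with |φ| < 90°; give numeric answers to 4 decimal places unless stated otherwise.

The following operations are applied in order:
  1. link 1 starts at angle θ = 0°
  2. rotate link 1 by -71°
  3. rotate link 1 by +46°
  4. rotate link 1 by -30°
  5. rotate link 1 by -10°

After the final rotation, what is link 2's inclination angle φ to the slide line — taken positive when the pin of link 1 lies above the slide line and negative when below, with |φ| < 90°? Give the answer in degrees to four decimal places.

geometry: r = 28 mm, L = 136 mm, e = 20 mm; θ starts at 0°
rotate link 1 by -71°: θ ← 0° -71° = -71°
rotate link 1 by +46°: θ ← -71° +46° = -25°
rotate link 1 by -30°: θ ← -25° -30° = -55°
rotate link 1 by -10°: θ ← -55° -10° = -65°
h = r sin θ − e = -25.376618 − 20 = -45.376618
sin φ = h / L = -45.376618 / 136 = -0.33365160
φ = arcsin(-0.33365160) = -19.490563°

-19.4906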